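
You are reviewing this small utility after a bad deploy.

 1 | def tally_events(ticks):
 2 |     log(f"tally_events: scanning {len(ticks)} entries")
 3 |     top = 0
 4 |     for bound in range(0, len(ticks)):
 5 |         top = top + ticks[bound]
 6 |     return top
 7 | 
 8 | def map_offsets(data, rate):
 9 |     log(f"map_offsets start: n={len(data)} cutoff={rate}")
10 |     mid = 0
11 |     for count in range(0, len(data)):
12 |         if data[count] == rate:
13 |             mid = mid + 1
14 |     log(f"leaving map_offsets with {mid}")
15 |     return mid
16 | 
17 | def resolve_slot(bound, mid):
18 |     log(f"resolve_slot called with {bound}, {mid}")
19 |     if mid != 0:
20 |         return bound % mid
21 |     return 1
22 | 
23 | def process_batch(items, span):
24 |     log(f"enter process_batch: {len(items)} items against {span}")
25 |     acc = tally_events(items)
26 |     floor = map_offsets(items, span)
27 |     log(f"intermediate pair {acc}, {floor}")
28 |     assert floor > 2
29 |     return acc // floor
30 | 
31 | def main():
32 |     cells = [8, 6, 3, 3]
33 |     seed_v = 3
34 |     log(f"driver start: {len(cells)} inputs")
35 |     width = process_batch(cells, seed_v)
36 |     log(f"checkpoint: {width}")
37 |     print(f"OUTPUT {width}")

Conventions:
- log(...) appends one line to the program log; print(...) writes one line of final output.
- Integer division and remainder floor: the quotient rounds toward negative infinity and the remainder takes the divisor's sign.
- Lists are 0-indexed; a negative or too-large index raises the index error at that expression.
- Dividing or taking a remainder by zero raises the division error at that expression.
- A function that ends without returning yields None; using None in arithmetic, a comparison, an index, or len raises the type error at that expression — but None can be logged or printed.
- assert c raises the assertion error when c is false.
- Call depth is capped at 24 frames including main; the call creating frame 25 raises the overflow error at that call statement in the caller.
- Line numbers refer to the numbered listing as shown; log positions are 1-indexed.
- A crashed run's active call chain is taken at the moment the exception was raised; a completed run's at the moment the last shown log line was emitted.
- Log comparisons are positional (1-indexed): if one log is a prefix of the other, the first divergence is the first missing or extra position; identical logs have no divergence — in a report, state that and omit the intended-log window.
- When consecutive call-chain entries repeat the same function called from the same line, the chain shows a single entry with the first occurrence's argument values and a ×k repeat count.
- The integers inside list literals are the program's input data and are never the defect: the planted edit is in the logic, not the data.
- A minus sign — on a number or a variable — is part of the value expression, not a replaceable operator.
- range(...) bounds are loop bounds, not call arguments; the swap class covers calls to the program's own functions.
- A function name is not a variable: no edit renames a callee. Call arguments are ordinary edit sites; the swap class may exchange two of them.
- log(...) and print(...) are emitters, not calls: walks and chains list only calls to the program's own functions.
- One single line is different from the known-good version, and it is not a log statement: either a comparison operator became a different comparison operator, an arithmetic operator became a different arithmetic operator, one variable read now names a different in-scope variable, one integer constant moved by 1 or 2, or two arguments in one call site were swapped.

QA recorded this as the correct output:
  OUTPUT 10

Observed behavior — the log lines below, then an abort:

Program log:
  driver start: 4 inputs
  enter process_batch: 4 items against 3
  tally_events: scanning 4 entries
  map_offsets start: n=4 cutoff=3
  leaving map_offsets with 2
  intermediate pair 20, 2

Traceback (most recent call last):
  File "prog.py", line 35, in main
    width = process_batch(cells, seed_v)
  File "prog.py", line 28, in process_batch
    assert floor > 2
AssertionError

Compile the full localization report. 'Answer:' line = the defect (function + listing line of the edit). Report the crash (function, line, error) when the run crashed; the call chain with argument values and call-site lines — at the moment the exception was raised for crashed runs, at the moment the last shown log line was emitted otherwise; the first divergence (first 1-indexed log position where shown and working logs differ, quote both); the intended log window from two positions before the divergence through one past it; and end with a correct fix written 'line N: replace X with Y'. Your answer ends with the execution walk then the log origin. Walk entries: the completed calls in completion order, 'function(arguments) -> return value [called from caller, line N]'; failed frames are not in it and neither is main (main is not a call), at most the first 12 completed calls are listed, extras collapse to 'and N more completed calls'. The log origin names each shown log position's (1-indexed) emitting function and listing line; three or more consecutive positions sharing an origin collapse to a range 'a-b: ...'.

Answer: the defect is in process_batch at line 28.
Core observation: After 6 matching log lines the faulty run goes silent, while the working version continues with 'checkpoint: 10'.
Crash: process_batch, line 28, AssertionError.
Call chain: main -> process_batch([8, 6, 3, 3], 3) (called at line 35).
First divergence: position 7 (shown log ended at 6 lines; the working version continues: 'checkpoint: 10').
Intended log window:
  5: leaving map_offsets with 2
  6: intermediate pair 20, 2
  7: checkpoint: 10
Execution walk:
  tally_events([8, 6, 3, 3]) -> 20  [called from process_batch, line 25]
  map_offsets([8, 6, 3, 3], 3) -> 2  [called from process_batch, line 26]
Log line origins:
  1 — main, line 34
  2 — process_batch, line 24
  3 — tally_events, line 2
  4 — map_offsets, line 9
  5 — map_offsets, line 14
  6 — process_batch, line 27
A correct fix: line 28: replace `2` with `0`.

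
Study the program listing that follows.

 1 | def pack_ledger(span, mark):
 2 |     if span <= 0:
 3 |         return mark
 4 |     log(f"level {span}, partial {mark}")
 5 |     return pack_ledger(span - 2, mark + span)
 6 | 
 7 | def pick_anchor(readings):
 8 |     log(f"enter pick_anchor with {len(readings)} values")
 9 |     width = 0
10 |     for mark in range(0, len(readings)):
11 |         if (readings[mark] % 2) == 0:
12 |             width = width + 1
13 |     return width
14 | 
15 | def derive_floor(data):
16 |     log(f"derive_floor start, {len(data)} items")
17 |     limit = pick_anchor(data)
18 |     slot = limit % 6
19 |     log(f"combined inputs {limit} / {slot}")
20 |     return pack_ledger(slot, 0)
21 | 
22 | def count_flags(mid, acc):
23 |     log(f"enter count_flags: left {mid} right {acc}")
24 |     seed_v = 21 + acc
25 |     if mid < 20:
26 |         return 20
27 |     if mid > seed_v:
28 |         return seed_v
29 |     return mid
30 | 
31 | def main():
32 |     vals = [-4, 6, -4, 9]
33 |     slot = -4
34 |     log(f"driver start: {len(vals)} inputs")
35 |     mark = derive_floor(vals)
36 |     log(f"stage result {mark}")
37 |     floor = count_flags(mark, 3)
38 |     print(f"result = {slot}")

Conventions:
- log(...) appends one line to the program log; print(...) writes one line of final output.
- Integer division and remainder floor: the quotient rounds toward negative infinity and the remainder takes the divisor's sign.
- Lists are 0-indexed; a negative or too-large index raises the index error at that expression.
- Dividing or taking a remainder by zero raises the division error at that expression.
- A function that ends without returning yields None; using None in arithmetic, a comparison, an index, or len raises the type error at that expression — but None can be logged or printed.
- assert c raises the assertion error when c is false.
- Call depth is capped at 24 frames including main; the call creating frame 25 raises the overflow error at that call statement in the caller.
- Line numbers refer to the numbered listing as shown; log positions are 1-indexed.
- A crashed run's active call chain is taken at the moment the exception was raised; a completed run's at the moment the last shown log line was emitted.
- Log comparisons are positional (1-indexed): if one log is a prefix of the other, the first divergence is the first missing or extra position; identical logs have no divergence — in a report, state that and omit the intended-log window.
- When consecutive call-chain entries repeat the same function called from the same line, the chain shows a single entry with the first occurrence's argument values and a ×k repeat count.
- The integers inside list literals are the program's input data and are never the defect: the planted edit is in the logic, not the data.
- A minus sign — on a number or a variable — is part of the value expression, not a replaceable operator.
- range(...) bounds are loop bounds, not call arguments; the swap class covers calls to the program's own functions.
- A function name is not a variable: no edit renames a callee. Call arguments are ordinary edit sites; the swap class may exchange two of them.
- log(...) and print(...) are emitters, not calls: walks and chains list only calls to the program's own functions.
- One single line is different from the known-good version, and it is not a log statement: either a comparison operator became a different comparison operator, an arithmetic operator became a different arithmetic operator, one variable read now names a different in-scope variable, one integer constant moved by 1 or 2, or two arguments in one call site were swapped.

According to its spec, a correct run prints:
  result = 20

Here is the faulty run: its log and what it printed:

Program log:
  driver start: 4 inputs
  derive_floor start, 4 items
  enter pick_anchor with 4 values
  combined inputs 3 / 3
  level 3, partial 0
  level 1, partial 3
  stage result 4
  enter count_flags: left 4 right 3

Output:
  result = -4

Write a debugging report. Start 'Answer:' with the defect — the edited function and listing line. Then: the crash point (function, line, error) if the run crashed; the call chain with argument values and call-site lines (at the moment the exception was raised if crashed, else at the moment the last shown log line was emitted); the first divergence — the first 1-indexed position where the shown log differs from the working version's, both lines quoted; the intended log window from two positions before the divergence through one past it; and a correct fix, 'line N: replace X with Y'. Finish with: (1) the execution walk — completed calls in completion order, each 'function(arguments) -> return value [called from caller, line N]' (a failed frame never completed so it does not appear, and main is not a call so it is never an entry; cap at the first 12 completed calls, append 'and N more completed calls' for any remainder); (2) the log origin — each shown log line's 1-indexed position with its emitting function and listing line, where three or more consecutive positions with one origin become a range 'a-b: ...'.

Answer: the defect is in main at line 38.
Core observation: Nothing in the log betrays the bug — only the output does.
Call chain: main -> count_flags(4, 3) (called at line 37).
First divergence: none (the log streams are identical).
Execution walk:
  pick_anchor([-4, 6, -4, 9]) -> 3  [called from derive_floor, line 17]
  pack_ledger(-1, 4) -> 4  [called from pack_ledger, line 5]
  pack_ledger(1, 3) -> 4  [called from pack_ledger, line 5]
  pack_ledger(3, 0) -> 4  [called from derive_floor, line 20]
  derive_floor([-4, 6, -4, 9]) -> 4  [called from main, line 35]
  count_flags(4, 3) -> 20  [called from main, line 37]
Origin of each log line:
  1: logged in main at line 34
  2: logged in derive_floor at line 16
  3: logged in pick_anchor at line 8
  4: logged in derive_floor at line 19
  5: logged in pack_ledger at line 4
  6: logged in pack_ledger at line 4
  7: logged in main at line 36
  8: logged in count_flags at line 23
A correct fix: line 38: replace `slot` with `floor`.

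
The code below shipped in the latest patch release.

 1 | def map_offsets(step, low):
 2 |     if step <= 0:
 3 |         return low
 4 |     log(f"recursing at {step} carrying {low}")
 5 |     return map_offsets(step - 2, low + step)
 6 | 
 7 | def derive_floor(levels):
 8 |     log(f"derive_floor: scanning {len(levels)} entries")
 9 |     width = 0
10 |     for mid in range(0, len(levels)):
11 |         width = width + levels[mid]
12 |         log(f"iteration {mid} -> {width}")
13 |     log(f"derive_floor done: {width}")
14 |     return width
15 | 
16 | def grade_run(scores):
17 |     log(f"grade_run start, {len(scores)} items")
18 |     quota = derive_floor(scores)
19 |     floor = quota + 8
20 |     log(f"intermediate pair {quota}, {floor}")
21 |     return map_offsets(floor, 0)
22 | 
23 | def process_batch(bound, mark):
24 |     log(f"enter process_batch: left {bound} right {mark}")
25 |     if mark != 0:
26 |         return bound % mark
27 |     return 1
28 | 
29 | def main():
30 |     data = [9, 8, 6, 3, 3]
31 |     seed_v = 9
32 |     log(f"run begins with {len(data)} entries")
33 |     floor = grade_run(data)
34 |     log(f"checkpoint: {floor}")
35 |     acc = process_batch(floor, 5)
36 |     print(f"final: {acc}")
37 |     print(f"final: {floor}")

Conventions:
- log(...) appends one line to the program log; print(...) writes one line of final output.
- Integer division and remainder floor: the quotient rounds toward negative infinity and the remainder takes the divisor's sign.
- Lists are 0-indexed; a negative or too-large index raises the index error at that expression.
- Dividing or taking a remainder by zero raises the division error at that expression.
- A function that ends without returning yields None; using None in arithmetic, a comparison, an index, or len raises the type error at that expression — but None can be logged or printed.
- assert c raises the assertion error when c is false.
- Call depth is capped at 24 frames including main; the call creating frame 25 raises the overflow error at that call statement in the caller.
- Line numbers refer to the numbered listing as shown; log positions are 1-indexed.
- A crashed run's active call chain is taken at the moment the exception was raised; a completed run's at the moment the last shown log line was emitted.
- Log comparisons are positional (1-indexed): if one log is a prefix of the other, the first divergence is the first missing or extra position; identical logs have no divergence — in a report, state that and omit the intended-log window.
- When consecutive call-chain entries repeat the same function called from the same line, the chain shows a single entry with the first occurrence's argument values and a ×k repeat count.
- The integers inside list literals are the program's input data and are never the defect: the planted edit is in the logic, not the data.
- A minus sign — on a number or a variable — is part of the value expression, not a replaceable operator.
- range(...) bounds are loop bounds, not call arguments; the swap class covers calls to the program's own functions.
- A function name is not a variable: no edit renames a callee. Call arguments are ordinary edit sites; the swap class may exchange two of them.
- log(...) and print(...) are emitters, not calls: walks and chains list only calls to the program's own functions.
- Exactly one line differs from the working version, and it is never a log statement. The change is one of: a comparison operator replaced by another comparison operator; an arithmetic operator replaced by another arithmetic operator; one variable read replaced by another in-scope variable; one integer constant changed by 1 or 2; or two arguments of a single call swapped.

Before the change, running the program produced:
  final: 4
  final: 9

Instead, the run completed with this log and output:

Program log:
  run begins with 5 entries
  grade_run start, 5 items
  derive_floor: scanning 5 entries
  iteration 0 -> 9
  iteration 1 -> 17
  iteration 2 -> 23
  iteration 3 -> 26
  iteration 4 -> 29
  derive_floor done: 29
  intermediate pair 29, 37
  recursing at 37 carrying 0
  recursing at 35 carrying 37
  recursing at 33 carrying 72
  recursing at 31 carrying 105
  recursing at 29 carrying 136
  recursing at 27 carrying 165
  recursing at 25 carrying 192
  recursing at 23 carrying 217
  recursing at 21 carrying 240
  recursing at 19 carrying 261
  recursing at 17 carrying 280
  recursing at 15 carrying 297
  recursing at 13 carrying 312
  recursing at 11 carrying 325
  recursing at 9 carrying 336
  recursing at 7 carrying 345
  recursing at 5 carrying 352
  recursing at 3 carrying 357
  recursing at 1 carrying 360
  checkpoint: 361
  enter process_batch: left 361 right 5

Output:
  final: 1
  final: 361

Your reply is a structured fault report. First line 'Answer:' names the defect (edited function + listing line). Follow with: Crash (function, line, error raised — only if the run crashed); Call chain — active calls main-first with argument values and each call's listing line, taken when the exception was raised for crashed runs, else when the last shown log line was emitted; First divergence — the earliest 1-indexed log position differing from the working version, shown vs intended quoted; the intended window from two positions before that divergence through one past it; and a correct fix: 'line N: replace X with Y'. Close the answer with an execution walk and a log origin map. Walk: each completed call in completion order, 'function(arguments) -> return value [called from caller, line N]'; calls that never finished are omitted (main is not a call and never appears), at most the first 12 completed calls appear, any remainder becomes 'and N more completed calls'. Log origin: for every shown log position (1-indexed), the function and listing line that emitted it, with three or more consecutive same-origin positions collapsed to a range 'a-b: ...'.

Answer: the defect is in grade_run at line 19.
Core observation: Position 10 is the first bad log line: 'intermediate pair 29, 37' should read 'intermediate pair 29, 5'.
Call chain: main -> process_batch(361, 5) (called at line 35).
First divergence: position 10 — shown 'intermediate pair 29, 37', intended 'intermediate pair 29, 5'.
Intended log window:
  8: iteration 4 -> 29
  9: derive_floor done: 29
  10: intermediate pair 29, 5
  11: recursing at 5 carrying 0
Execution walk:
  derive_floor([9, 8, 6, 3, 3]) -> 29  [called from grade_run, line 18]
  map_offsets(-1, 361) -> 361  [called from map_offsets, line 5]
  map_offsets(1, 360) -> 361  [called from map_offsets, line 5]
  map_offsets(3, 357) -> 361  [called from map_offsets, line 5]
  map_offsets(5, 352) -> 361  [called from map_offsets, line 5]
  map_offsets(7, 345) -> 361  [called from map_offsets, line 5]
  map_offsets(9, 336) -> 361  [called from map_offsets, line 5]
  map_offsets(11, 325) -> 361  [called from map_offsets, line 5]
  map_offsets(13, 312) -> 361  [called from map_offsets, line 5]
  map_offsets(15, 297) -> 361  [called from map_offsets, line 5]
  map_offsets(17, 280) -> 361  [called from map_offsets, line 5]
  map_offsets(19, 261) -> 361  [called from map_offsets, line 5]
  ... and 11 more completed calls
Origin of each log line:
  1: logged in main at line 32
  2: logged in grade_run at line 17
  3: logged in derive_floor at line 8
  4-8: logged in derive_floor at line 12
  9: logged in derive_floor at line 13
  10: logged in grade_run at line 20
  11-29: logged in map_offsets at line 4
  30: logged in main at line 34
  31: logged in process_batch at line 24
A correct fix: line 19: replace `+` with `%`.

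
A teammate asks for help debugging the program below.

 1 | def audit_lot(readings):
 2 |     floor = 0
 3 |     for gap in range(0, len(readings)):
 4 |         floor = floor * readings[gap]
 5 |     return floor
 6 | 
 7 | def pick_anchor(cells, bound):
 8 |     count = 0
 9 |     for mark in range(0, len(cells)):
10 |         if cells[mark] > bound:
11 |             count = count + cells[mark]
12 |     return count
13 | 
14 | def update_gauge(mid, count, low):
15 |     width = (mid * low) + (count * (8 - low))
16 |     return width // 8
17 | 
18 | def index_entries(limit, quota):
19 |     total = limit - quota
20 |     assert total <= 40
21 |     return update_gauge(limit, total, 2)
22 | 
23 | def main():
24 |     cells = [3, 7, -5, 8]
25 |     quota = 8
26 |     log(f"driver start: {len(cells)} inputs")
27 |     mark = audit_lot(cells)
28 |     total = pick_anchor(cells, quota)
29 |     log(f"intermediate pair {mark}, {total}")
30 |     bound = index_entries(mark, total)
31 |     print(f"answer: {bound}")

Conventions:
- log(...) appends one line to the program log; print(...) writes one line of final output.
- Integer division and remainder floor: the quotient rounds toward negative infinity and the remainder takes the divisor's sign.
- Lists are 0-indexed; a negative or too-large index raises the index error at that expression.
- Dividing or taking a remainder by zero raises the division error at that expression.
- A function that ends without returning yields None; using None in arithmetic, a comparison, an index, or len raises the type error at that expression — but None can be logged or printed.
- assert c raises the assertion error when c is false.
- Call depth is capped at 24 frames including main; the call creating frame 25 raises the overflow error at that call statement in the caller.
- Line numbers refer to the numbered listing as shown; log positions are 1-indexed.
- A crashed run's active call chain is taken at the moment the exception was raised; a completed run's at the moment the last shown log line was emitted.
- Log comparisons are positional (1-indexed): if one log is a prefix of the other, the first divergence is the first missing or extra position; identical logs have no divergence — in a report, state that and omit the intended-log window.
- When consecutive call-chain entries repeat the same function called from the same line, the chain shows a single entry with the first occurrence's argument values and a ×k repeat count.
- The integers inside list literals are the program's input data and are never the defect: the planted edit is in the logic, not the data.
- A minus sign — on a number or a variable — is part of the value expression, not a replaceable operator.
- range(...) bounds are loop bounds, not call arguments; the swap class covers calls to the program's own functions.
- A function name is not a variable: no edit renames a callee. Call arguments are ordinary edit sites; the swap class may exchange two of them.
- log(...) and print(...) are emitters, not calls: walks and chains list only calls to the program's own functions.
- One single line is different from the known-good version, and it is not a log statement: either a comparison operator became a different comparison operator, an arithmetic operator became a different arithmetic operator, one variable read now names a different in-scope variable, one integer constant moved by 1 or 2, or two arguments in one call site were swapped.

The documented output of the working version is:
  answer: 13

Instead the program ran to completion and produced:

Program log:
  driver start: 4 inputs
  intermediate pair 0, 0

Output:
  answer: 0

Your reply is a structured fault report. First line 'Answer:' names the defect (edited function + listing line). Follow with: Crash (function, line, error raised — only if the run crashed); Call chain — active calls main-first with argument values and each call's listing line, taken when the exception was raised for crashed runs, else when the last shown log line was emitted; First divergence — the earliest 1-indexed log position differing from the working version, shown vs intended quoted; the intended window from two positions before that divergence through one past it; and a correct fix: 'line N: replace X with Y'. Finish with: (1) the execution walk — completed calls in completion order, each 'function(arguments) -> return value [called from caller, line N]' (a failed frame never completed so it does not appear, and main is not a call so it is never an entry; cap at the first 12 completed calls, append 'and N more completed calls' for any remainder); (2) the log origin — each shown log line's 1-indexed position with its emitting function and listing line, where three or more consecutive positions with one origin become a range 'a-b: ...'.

Answer: the defect is in audit_lot at line 4.
Key fact: Log line 2 is where behavior first shows: 'intermediate pair 0, 0' appears instead of 'intermediate pair 13, 0'.
Call chain: main.
First divergence: position 2; shown 'intermediate pair 0, 0' vs intended 'intermediate pair 13, 0'.
Intended log window:
  1: driver start: 4 inputs
  2: intermediate pair 13, 0
Execution walk:
  audit_lot([3, 7, -5, 8]) -> 0  [called from main, line 27]
  pick_anchor([3, 7, -5, 8], 8) -> 0  [called from main, line 28]
  update_gauge(0, 0, 2) -> 0  [called from index_entries, line 21]
  index_entries(0, 0) -> 0  [called from main, line 30]
Log origin:
  1: from main, line 26
  2: from main, line 29
A correct fix: line 4: replace `*` with `+`.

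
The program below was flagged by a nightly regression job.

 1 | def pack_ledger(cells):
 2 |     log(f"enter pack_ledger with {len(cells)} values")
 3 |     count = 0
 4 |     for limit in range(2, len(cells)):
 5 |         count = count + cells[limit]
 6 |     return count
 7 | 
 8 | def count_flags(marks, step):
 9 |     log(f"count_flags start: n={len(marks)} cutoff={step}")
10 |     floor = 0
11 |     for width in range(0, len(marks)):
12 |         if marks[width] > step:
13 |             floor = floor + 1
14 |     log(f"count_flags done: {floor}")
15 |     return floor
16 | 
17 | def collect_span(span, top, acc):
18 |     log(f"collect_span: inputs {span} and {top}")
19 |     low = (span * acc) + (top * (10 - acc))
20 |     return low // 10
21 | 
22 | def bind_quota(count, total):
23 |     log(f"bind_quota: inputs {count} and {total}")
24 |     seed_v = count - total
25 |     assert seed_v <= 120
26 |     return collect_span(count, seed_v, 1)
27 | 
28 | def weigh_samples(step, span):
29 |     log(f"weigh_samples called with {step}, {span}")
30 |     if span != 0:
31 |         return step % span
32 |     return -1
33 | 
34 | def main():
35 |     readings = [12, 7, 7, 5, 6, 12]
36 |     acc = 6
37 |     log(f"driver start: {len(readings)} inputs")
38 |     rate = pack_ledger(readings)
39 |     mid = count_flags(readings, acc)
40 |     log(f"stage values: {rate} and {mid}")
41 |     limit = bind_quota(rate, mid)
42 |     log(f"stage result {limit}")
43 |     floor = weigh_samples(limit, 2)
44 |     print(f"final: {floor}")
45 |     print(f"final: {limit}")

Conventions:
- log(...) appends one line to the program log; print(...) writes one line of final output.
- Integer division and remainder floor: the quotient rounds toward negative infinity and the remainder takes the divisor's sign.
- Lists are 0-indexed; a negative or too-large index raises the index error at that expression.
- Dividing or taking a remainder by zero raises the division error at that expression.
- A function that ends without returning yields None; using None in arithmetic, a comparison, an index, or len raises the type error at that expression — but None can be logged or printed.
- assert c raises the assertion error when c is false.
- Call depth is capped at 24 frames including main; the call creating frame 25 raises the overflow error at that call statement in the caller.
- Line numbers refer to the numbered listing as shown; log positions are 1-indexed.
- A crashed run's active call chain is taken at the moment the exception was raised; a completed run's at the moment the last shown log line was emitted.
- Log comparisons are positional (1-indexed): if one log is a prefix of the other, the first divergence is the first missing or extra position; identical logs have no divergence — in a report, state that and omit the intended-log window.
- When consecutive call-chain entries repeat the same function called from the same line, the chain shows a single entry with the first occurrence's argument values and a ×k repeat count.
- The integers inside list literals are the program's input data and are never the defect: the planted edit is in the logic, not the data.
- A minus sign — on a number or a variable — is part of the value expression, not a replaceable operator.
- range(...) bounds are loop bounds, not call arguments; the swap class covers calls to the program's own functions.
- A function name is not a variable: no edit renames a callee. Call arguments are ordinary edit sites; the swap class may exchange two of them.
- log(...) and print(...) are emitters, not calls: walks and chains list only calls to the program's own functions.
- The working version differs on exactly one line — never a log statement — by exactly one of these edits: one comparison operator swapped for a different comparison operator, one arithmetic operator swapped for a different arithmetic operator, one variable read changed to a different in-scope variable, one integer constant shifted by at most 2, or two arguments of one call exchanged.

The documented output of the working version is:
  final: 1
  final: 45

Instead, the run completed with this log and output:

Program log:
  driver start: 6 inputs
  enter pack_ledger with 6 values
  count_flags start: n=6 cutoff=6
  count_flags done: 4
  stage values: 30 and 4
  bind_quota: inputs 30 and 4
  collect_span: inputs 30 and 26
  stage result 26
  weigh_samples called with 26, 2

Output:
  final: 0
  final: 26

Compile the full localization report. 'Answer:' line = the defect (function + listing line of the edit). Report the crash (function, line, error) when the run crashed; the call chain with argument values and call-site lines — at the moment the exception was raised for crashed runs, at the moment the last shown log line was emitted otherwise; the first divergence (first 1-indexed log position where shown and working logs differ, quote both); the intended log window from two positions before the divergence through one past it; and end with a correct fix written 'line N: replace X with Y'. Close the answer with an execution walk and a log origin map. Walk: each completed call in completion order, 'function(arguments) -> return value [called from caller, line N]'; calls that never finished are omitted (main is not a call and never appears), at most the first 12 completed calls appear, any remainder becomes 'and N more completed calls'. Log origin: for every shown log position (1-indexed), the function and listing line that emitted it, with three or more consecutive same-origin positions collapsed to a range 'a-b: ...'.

Answer: the defect is in pack_ledger at line 4.
Core observation: The earliest visible damage is log position 5 — 'stage values: 30 and 4' rather than the intended 'stage values: 49 and 4'.
Call chain: main -> weigh_samples(26, 2) (called at line 43).
First divergence: position 5 — the shown line 'stage values: 30 and 4' should read 'stage values: 49 and 4'.
Intended log window:
  3: count_flags start: n=6 cutoff=6
  4: count_flags done: 4
  5: stage values: 49 and 4
  6: bind_quota: inputs 49 and 4
Execution walk:
  pack_ledger([12, 7, 7, 5, 6, 12]) -> 30  [called from main, line 38]
  count_flags([12, 7, 7, 5, 6, 12], 6) -> 4  [called from main, line 39]
  collect_span(30, 26, 1) -> 26  [called from bind_quota, line 26]
  bind_quota(30, 4) -> 26  [called from main, line 41]
  weigh_samples(26, 2) -> 0  [called from main, line 43]
Origin of each log line:
  1 — main, line 37
  2 — pack_ledger, line 2
  3 — count_flags, line 9
  4 — count_flags, line 14
  5 — main, line 40
  6 — bind_quota, line 23
  7 — collect_span, line 18
  8 — main, line 42
  9 — weigh_samples, line 29
A correct fix: line 4: replace `2` with `0`.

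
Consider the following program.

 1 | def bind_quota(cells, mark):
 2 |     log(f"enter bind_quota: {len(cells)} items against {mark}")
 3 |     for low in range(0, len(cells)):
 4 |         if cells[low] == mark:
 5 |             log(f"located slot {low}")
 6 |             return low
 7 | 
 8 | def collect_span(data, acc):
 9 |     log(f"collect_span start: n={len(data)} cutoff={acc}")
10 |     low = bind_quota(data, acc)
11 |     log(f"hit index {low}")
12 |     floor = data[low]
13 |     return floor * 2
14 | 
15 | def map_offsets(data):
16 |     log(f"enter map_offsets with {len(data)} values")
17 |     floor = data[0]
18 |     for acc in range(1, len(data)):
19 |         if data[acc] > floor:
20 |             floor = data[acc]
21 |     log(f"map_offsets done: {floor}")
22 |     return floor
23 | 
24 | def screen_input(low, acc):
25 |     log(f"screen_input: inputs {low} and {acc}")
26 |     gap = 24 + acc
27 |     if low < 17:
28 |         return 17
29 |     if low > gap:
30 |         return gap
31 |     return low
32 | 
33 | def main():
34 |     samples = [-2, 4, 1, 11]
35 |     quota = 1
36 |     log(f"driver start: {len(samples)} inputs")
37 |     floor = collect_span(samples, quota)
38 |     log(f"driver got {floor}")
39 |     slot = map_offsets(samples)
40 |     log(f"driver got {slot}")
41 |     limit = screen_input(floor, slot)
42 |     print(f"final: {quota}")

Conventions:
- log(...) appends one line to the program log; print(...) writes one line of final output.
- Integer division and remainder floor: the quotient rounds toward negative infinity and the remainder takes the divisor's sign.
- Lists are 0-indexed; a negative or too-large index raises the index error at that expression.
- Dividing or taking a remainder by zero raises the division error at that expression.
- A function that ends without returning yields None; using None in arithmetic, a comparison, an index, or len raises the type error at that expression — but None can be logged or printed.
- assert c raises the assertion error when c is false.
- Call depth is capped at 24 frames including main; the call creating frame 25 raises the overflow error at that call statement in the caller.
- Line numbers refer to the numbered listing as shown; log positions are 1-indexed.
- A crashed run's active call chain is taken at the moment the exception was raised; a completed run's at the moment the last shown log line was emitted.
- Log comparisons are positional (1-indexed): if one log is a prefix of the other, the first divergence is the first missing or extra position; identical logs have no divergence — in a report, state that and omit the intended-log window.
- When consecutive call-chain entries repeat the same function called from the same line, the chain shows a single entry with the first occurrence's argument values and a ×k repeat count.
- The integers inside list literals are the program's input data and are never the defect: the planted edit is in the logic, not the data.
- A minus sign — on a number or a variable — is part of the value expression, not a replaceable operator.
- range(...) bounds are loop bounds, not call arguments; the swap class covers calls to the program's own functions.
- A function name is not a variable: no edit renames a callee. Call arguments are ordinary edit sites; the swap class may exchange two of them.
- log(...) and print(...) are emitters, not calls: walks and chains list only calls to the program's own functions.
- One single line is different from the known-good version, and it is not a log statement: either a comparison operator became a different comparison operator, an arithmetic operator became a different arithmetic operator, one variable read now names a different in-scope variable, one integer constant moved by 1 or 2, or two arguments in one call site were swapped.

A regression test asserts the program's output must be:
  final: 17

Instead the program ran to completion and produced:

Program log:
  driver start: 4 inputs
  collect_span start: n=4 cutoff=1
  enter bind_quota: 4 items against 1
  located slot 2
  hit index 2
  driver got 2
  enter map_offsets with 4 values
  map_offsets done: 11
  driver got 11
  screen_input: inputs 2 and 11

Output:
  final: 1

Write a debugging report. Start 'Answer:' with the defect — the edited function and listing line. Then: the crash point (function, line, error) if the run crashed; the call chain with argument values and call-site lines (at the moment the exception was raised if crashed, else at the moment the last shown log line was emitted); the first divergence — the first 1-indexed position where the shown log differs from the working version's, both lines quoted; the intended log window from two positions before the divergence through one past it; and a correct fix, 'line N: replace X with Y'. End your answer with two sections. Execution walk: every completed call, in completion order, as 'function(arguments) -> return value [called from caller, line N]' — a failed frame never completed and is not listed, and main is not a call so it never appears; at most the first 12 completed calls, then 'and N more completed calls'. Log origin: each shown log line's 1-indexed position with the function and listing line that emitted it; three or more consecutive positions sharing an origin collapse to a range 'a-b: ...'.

Answer: the defect is in main at line 42.
Core observation: Every logged value matches the working version; the printed result is what differs.
Call chain: main -> screen_input(2, 11) (called at line 41).
First divergence: none — the logs agree in full.
Execution walk:
  bind_quota([-2, 4, 1, 11], 1) -> 2  [called from collect_span, line 10]
  collect_span([-2, 4, 1, 11], 1) -> 2  [called from main, line 37]
  map_offsets([-2, 4, 1, 11]) -> 11  [called from main, line 39]
  screen_input(2, 11) -> 17  [called from main, line 41]
Origin of each log line:
  1 — main, line 36
  2 — collect_span, line 9
  3 — bind_quota, line 2
  4 — bind_quota, line 5
  5 — collect_span, line 11
  6 — main, line 38
  7 — map_offsets, line 16
  8 — map_offsets, line 21
  9 — main, line 40
  10 — screen_input, line 25
A correct fix: line 42: replace `quota` with `limit`.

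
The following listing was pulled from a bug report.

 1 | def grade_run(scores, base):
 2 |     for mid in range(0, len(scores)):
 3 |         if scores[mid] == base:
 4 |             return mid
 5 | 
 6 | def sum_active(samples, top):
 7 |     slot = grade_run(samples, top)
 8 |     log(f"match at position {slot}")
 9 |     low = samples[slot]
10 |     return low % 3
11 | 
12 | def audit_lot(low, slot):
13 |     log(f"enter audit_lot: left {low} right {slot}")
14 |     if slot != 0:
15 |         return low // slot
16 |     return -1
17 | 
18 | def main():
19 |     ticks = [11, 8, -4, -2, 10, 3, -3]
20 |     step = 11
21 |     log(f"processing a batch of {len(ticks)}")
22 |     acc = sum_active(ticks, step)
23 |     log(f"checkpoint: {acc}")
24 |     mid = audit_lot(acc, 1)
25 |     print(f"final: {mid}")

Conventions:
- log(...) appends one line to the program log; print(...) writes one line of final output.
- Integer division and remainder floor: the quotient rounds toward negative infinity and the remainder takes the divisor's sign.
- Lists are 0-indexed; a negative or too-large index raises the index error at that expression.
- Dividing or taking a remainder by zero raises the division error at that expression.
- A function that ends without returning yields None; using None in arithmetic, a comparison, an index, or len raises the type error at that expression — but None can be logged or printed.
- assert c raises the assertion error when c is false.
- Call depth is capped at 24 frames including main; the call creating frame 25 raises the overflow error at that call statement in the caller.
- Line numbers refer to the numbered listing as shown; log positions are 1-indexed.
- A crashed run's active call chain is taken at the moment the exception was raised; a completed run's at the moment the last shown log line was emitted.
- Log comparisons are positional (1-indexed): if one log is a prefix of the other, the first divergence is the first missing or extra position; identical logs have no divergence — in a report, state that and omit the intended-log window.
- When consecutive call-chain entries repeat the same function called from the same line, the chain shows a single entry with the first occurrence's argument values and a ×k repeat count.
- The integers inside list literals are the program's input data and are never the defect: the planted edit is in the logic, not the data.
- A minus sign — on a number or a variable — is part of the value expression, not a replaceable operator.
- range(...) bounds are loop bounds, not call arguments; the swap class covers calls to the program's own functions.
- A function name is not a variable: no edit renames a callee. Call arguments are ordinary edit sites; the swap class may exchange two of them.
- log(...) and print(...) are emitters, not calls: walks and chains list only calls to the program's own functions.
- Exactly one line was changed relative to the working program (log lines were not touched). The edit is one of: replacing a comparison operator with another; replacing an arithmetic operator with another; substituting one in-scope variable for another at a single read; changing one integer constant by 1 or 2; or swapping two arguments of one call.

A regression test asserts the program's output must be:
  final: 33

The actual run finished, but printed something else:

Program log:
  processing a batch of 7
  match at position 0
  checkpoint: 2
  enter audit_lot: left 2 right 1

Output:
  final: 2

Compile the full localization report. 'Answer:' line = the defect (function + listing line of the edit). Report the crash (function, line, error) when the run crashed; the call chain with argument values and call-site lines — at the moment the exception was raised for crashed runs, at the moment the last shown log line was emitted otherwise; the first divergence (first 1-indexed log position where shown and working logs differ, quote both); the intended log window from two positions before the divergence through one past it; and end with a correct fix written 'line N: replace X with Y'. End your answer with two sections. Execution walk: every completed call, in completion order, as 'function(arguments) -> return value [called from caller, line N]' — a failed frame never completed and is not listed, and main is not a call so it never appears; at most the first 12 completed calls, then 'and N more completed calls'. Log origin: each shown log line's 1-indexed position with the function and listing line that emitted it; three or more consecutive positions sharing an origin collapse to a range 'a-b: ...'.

Answer: the defect is in sum_active at line 10.
The tell: Log line 3 is where behavior first shows: 'checkpoint: 2' appears instead of 'checkpoint: 33'.
Call chain: main -> audit_lot(2, 1) (called at line 24).
First divergence: position 3 — shown 'checkpoint: 2', intended 'checkpoint: 33'.
Intended log window:
  1: processing a batch of 7
  2: match at position 0
  3: checkpoint: 33
  4: enter audit_lot: left 33 right 1
Execution walk:
  grade_run([11, 8, -4, -2, 10, 3, -3], 11) -> 0  [called from sum_active, line 7]
  sum_active([11, 8, -4, -2, 10, 3, -3], 11) -> 2  [called from main, line 22]
  audit_lot(2, 1) -> 2  [called from main, line 24]
Log line origins:
  1 — main, line 21
  2 — sum_active, line 8
  3 — main, line 23
  4 — audit_lot, line 13
A correct fix: line 10: replace `%` with `*`.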